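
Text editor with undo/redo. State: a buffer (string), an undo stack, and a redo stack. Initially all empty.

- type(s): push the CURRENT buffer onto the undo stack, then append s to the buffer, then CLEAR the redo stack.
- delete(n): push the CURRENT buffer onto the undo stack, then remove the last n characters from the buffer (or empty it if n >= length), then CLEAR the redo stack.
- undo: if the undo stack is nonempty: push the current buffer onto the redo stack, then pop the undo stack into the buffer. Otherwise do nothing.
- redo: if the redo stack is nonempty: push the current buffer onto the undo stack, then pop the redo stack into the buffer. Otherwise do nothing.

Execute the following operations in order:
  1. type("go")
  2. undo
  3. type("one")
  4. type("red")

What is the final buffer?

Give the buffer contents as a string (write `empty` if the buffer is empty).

Answer: onered

Derivation:
After op 1 (type): buf='go' undo_depth=1 redo_depth=0
After op 2 (undo): buf='(empty)' undo_depth=0 redo_depth=1
After op 3 (type): buf='one' undo_depth=1 redo_depth=0
After op 4 (type): buf='onered' undo_depth=2 redo_depth=0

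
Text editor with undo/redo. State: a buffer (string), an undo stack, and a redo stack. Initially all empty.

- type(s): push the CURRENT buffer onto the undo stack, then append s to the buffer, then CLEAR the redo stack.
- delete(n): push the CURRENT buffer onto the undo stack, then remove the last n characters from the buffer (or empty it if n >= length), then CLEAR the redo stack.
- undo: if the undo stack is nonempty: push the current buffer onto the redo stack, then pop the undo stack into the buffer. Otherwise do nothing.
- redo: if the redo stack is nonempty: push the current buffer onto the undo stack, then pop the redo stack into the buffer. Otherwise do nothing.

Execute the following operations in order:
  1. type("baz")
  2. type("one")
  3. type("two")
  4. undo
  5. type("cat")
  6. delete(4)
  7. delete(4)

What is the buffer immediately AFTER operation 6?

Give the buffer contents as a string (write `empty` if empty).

Answer: bazon

Derivation:
After op 1 (type): buf='baz' undo_depth=1 redo_depth=0
After op 2 (type): buf='bazone' undo_depth=2 redo_depth=0
After op 3 (type): buf='bazonetwo' undo_depth=3 redo_depth=0
After op 4 (undo): buf='bazone' undo_depth=2 redo_depth=1
After op 5 (type): buf='bazonecat' undo_depth=3 redo_depth=0
After op 6 (delete): buf='bazon' undo_depth=4 redo_depth=0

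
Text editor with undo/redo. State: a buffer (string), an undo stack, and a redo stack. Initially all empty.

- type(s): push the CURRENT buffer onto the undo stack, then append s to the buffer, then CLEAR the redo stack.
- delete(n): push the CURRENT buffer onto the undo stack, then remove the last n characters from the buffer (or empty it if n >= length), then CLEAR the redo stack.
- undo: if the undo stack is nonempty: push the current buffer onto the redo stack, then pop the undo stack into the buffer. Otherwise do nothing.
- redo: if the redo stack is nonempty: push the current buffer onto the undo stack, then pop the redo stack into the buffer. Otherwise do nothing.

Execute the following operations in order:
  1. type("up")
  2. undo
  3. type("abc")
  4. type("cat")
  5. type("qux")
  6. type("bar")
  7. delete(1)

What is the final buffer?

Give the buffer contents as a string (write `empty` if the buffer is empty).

Answer: abccatquxba

Derivation:
After op 1 (type): buf='up' undo_depth=1 redo_depth=0
After op 2 (undo): buf='(empty)' undo_depth=0 redo_depth=1
After op 3 (type): buf='abc' undo_depth=1 redo_depth=0
After op 4 (type): buf='abccat' undo_depth=2 redo_depth=0
After op 5 (type): buf='abccatqux' undo_depth=3 redo_depth=0
After op 6 (type): buf='abccatquxbar' undo_depth=4 redo_depth=0
After op 7 (delete): buf='abccatquxba' undo_depth=5 redo_depth=0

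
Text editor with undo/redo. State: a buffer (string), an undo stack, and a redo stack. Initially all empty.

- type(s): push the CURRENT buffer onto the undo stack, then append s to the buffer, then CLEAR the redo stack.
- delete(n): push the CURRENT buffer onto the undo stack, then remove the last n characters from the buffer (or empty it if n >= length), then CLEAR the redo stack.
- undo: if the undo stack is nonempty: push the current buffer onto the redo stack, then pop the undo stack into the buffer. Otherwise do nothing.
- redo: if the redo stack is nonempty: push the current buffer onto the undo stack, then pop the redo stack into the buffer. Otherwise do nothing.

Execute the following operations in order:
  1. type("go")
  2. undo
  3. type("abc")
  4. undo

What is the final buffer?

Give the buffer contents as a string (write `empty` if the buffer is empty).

Answer: empty

Derivation:
After op 1 (type): buf='go' undo_depth=1 redo_depth=0
After op 2 (undo): buf='(empty)' undo_depth=0 redo_depth=1
After op 3 (type): buf='abc' undo_depth=1 redo_depth=0
After op 4 (undo): buf='(empty)' undo_depth=0 redo_depth=1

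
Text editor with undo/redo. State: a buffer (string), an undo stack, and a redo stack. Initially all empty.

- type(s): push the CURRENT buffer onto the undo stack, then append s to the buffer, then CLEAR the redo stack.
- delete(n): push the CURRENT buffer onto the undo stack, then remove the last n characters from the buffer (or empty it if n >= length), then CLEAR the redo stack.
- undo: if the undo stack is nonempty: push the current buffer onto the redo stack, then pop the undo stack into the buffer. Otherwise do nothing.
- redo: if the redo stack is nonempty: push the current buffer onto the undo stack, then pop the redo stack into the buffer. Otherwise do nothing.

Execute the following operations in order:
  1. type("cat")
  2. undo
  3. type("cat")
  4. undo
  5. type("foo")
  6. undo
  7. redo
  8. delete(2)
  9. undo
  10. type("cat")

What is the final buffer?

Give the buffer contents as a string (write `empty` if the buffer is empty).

Answer: foocat

Derivation:
After op 1 (type): buf='cat' undo_depth=1 redo_depth=0
After op 2 (undo): buf='(empty)' undo_depth=0 redo_depth=1
After op 3 (type): buf='cat' undo_depth=1 redo_depth=0
After op 4 (undo): buf='(empty)' undo_depth=0 redo_depth=1
After op 5 (type): buf='foo' undo_depth=1 redo_depth=0
After op 6 (undo): buf='(empty)' undo_depth=0 redo_depth=1
After op 7 (redo): buf='foo' undo_depth=1 redo_depth=0
After op 8 (delete): buf='f' undo_depth=2 redo_depth=0
After op 9 (undo): buf='foo' undo_depth=1 redo_depth=1
After op 10 (type): buf='foocat' undo_depth=2 redo_depth=0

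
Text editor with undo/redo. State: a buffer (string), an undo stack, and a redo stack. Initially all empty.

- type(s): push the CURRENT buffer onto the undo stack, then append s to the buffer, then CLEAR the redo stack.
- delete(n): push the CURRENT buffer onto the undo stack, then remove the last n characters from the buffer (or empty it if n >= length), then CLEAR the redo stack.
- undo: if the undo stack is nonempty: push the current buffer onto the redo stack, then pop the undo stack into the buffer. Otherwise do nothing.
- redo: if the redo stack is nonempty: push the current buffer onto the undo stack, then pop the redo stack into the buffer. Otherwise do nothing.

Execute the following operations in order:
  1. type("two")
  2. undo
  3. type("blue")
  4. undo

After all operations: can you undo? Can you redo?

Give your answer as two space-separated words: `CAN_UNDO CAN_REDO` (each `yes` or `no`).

Answer: no yes

Derivation:
After op 1 (type): buf='two' undo_depth=1 redo_depth=0
After op 2 (undo): buf='(empty)' undo_depth=0 redo_depth=1
After op 3 (type): buf='blue' undo_depth=1 redo_depth=0
After op 4 (undo): buf='(empty)' undo_depth=0 redo_depth=1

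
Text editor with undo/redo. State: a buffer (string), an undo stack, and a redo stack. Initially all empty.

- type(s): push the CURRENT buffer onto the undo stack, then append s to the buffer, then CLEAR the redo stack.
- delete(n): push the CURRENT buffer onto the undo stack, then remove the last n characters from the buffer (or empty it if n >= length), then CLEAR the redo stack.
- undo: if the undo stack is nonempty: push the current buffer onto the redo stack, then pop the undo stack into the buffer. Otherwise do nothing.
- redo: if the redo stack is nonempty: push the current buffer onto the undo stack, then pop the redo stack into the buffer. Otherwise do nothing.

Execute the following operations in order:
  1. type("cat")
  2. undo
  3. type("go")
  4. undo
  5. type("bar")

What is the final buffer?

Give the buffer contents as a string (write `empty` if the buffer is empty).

Answer: bar

Derivation:
After op 1 (type): buf='cat' undo_depth=1 redo_depth=0
After op 2 (undo): buf='(empty)' undo_depth=0 redo_depth=1
After op 3 (type): buf='go' undo_depth=1 redo_depth=0
After op 4 (undo): buf='(empty)' undo_depth=0 redo_depth=1
After op 5 (type): buf='bar' undo_depth=1 redo_depth=0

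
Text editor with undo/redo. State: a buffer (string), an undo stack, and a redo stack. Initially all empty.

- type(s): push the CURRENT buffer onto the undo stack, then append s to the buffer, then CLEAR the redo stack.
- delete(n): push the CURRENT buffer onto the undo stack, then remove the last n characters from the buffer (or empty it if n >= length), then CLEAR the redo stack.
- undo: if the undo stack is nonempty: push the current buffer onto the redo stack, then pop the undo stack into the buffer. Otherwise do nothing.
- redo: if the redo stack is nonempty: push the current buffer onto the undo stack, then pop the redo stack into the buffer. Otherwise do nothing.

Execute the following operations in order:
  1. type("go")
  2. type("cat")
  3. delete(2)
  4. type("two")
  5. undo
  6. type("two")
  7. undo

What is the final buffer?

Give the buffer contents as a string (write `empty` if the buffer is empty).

After op 1 (type): buf='go' undo_depth=1 redo_depth=0
After op 2 (type): buf='gocat' undo_depth=2 redo_depth=0
After op 3 (delete): buf='goc' undo_depth=3 redo_depth=0
After op 4 (type): buf='goctwo' undo_depth=4 redo_depth=0
After op 5 (undo): buf='goc' undo_depth=3 redo_depth=1
After op 6 (type): buf='goctwo' undo_depth=4 redo_depth=0
After op 7 (undo): buf='goc' undo_depth=3 redo_depth=1

Answer: goc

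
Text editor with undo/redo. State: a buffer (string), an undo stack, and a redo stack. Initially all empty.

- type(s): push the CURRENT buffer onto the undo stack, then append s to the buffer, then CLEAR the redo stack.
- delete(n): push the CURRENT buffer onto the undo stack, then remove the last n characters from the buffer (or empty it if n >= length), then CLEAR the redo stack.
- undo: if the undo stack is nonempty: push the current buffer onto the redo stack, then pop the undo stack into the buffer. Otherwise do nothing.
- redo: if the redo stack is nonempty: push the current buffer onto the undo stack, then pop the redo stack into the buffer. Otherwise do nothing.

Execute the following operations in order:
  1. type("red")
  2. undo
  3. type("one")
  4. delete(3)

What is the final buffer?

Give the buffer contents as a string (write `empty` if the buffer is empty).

After op 1 (type): buf='red' undo_depth=1 redo_depth=0
After op 2 (undo): buf='(empty)' undo_depth=0 redo_depth=1
After op 3 (type): buf='one' undo_depth=1 redo_depth=0
After op 4 (delete): buf='(empty)' undo_depth=2 redo_depth=0

Answer: empty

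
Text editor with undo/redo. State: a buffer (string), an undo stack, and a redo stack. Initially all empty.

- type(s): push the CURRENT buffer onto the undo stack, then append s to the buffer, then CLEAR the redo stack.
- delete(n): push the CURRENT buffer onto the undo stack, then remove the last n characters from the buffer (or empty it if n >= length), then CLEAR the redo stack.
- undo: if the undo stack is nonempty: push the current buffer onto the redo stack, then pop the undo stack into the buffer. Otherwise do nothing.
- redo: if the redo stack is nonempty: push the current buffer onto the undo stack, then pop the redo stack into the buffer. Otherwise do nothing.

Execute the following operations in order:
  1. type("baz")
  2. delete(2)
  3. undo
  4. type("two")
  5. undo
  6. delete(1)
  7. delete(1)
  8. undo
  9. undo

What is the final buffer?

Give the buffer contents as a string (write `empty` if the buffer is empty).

After op 1 (type): buf='baz' undo_depth=1 redo_depth=0
After op 2 (delete): buf='b' undo_depth=2 redo_depth=0
After op 3 (undo): buf='baz' undo_depth=1 redo_depth=1
After op 4 (type): buf='baztwo' undo_depth=2 redo_depth=0
After op 5 (undo): buf='baz' undo_depth=1 redo_depth=1
After op 6 (delete): buf='ba' undo_depth=2 redo_depth=0
After op 7 (delete): buf='b' undo_depth=3 redo_depth=0
After op 8 (undo): buf='ba' undo_depth=2 redo_depth=1
After op 9 (undo): buf='baz' undo_depth=1 redo_depth=2

Answer: baz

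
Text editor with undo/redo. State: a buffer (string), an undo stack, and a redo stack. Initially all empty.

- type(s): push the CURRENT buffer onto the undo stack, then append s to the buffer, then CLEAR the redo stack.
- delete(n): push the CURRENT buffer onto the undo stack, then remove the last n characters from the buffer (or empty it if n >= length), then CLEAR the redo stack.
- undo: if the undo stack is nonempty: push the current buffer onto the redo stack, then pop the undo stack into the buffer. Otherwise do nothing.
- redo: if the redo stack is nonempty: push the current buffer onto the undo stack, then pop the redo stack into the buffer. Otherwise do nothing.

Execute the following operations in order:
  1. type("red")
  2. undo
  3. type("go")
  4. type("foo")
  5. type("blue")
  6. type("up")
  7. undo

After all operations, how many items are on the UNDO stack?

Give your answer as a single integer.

Answer: 3

Derivation:
After op 1 (type): buf='red' undo_depth=1 redo_depth=0
After op 2 (undo): buf='(empty)' undo_depth=0 redo_depth=1
After op 3 (type): buf='go' undo_depth=1 redo_depth=0
After op 4 (type): buf='gofoo' undo_depth=2 redo_depth=0
After op 5 (type): buf='gofooblue' undo_depth=3 redo_depth=0
After op 6 (type): buf='gofooblueup' undo_depth=4 redo_depth=0
After op 7 (undo): buf='gofooblue' undo_depth=3 redo_depth=1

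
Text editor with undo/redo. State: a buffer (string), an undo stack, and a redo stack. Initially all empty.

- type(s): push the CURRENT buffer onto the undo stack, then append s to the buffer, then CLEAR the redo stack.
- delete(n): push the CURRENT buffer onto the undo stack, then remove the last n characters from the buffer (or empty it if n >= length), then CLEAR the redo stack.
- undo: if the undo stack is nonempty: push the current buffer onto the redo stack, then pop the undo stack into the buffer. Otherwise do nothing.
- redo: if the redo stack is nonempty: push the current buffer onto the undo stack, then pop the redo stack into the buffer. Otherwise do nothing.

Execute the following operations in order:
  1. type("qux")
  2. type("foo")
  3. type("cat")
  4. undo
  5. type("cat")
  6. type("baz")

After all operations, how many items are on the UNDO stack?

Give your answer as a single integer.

Answer: 4

Derivation:
After op 1 (type): buf='qux' undo_depth=1 redo_depth=0
After op 2 (type): buf='quxfoo' undo_depth=2 redo_depth=0
After op 3 (type): buf='quxfoocat' undo_depth=3 redo_depth=0
After op 4 (undo): buf='quxfoo' undo_depth=2 redo_depth=1
After op 5 (type): buf='quxfoocat' undo_depth=3 redo_depth=0
After op 6 (type): buf='quxfoocatbaz' undo_depth=4 redo_depth=0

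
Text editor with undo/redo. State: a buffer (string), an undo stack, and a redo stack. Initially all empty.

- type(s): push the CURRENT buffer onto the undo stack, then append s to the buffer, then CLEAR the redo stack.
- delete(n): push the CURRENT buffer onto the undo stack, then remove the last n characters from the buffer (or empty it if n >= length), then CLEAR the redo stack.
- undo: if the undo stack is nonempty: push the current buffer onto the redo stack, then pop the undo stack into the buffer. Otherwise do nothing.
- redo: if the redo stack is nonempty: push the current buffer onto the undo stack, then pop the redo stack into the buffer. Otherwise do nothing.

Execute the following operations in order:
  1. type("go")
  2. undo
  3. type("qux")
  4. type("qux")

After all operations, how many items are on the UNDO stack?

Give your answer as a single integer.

Answer: 2

Derivation:
After op 1 (type): buf='go' undo_depth=1 redo_depth=0
After op 2 (undo): buf='(empty)' undo_depth=0 redo_depth=1
After op 3 (type): buf='qux' undo_depth=1 redo_depth=0
After op 4 (type): buf='quxqux' undo_depth=2 redo_depth=0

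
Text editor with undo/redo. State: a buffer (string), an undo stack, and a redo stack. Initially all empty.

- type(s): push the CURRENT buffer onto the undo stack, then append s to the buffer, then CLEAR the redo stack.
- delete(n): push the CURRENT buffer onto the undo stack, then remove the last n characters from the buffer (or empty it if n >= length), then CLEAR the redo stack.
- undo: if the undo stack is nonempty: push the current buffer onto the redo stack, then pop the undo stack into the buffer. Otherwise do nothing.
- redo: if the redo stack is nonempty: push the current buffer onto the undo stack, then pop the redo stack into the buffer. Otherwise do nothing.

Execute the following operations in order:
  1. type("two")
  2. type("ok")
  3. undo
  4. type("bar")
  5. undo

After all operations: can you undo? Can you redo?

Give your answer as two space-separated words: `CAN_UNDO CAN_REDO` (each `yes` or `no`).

After op 1 (type): buf='two' undo_depth=1 redo_depth=0
After op 2 (type): buf='twook' undo_depth=2 redo_depth=0
After op 3 (undo): buf='two' undo_depth=1 redo_depth=1
After op 4 (type): buf='twobar' undo_depth=2 redo_depth=0
After op 5 (undo): buf='two' undo_depth=1 redo_depth=1

Answer: yes yes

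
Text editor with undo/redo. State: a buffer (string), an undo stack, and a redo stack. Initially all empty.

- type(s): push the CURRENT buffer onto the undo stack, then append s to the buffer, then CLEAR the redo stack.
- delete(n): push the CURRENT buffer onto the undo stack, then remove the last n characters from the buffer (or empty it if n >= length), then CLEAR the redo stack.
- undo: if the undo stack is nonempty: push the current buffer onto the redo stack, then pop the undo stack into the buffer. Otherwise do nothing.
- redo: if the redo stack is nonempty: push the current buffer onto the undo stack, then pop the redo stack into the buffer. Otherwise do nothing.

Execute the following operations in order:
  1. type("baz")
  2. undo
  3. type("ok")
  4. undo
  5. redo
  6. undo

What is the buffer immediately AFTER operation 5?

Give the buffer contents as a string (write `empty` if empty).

After op 1 (type): buf='baz' undo_depth=1 redo_depth=0
After op 2 (undo): buf='(empty)' undo_depth=0 redo_depth=1
After op 3 (type): buf='ok' undo_depth=1 redo_depth=0
After op 4 (undo): buf='(empty)' undo_depth=0 redo_depth=1
After op 5 (redo): buf='ok' undo_depth=1 redo_depth=0

Answer: ok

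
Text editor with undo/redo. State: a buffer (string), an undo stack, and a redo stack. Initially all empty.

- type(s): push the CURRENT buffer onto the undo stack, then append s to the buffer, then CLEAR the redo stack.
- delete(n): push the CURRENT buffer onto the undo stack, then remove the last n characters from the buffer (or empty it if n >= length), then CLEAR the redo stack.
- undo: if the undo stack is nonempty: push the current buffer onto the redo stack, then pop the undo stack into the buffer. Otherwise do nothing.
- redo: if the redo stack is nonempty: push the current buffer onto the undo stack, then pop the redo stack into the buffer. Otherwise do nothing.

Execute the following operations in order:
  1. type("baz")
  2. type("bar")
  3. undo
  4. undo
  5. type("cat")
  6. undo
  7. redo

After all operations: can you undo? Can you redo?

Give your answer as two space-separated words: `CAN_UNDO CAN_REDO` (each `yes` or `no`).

After op 1 (type): buf='baz' undo_depth=1 redo_depth=0
After op 2 (type): buf='bazbar' undo_depth=2 redo_depth=0
After op 3 (undo): buf='baz' undo_depth=1 redo_depth=1
After op 4 (undo): buf='(empty)' undo_depth=0 redo_depth=2
After op 5 (type): buf='cat' undo_depth=1 redo_depth=0
After op 6 (undo): buf='(empty)' undo_depth=0 redo_depth=1
After op 7 (redo): buf='cat' undo_depth=1 redo_depth=0

Answer: yes no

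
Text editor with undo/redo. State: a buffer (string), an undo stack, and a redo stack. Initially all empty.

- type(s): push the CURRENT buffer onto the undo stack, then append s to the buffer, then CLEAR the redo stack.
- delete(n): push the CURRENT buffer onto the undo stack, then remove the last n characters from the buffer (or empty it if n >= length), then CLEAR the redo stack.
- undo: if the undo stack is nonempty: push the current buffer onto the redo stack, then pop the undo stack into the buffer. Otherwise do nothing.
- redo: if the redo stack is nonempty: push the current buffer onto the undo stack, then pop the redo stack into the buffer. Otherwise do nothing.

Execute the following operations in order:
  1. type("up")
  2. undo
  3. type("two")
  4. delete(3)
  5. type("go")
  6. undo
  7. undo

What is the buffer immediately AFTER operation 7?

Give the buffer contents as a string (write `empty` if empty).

After op 1 (type): buf='up' undo_depth=1 redo_depth=0
After op 2 (undo): buf='(empty)' undo_depth=0 redo_depth=1
After op 3 (type): buf='two' undo_depth=1 redo_depth=0
After op 4 (delete): buf='(empty)' undo_depth=2 redo_depth=0
After op 5 (type): buf='go' undo_depth=3 redo_depth=0
After op 6 (undo): buf='(empty)' undo_depth=2 redo_depth=1
After op 7 (undo): buf='two' undo_depth=1 redo_depth=2

Answer: two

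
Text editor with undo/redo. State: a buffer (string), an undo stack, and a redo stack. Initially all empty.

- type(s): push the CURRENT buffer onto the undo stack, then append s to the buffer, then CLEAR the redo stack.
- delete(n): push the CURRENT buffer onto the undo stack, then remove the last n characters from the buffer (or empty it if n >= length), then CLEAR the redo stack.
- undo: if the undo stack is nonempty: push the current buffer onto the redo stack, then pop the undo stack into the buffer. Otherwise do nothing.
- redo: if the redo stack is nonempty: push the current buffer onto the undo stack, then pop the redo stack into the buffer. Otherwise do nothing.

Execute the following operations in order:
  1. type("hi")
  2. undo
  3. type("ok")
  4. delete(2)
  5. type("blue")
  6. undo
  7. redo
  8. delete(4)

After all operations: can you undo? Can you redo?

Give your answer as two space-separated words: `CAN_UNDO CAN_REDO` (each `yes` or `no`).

Answer: yes no

Derivation:
After op 1 (type): buf='hi' undo_depth=1 redo_depth=0
After op 2 (undo): buf='(empty)' undo_depth=0 redo_depth=1
After op 3 (type): buf='ok' undo_depth=1 redo_depth=0
After op 4 (delete): buf='(empty)' undo_depth=2 redo_depth=0
After op 5 (type): buf='blue' undo_depth=3 redo_depth=0
After op 6 (undo): buf='(empty)' undo_depth=2 redo_depth=1
After op 7 (redo): buf='blue' undo_depth=3 redo_depth=0
After op 8 (delete): buf='(empty)' undo_depth=4 redo_depth=0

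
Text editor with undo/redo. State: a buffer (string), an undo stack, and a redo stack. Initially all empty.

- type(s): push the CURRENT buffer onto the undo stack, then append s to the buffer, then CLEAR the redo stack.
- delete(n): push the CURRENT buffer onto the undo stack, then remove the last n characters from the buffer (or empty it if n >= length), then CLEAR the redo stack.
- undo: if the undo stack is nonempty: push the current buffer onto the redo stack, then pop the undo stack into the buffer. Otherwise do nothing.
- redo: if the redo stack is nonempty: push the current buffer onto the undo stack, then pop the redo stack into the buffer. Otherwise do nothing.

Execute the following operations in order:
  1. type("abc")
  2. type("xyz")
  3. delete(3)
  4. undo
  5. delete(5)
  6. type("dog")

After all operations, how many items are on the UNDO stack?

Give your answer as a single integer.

Answer: 4

Derivation:
After op 1 (type): buf='abc' undo_depth=1 redo_depth=0
After op 2 (type): buf='abcxyz' undo_depth=2 redo_depth=0
After op 3 (delete): buf='abc' undo_depth=3 redo_depth=0
After op 4 (undo): buf='abcxyz' undo_depth=2 redo_depth=1
After op 5 (delete): buf='a' undo_depth=3 redo_depth=0
After op 6 (type): buf='adog' undo_depth=4 redo_depth=0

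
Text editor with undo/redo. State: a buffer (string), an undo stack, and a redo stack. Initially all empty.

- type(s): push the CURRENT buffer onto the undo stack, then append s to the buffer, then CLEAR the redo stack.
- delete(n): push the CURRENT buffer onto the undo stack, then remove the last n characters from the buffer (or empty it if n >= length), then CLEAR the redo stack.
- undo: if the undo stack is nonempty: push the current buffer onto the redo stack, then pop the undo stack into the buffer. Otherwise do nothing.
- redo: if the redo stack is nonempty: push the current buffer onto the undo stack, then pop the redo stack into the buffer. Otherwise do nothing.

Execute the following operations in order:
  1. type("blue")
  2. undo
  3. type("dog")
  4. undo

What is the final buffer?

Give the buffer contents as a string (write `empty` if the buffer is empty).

After op 1 (type): buf='blue' undo_depth=1 redo_depth=0
After op 2 (undo): buf='(empty)' undo_depth=0 redo_depth=1
After op 3 (type): buf='dog' undo_depth=1 redo_depth=0
After op 4 (undo): buf='(empty)' undo_depth=0 redo_depth=1

Answer: empty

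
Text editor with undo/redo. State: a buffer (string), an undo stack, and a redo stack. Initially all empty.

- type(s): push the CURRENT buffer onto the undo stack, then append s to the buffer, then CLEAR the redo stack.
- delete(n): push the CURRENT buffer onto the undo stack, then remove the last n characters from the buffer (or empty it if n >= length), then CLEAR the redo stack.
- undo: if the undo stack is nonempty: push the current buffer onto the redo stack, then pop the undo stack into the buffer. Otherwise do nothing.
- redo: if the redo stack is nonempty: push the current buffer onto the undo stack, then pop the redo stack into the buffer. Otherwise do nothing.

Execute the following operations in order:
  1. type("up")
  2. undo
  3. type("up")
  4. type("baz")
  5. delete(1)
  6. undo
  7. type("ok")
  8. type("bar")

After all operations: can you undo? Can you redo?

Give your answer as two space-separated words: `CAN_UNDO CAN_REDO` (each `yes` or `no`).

After op 1 (type): buf='up' undo_depth=1 redo_depth=0
After op 2 (undo): buf='(empty)' undo_depth=0 redo_depth=1
After op 3 (type): buf='up' undo_depth=1 redo_depth=0
After op 4 (type): buf='upbaz' undo_depth=2 redo_depth=0
After op 5 (delete): buf='upba' undo_depth=3 redo_depth=0
After op 6 (undo): buf='upbaz' undo_depth=2 redo_depth=1
After op 7 (type): buf='upbazok' undo_depth=3 redo_depth=0
After op 8 (type): buf='upbazokbar' undo_depth=4 redo_depth=0

Answer: yes no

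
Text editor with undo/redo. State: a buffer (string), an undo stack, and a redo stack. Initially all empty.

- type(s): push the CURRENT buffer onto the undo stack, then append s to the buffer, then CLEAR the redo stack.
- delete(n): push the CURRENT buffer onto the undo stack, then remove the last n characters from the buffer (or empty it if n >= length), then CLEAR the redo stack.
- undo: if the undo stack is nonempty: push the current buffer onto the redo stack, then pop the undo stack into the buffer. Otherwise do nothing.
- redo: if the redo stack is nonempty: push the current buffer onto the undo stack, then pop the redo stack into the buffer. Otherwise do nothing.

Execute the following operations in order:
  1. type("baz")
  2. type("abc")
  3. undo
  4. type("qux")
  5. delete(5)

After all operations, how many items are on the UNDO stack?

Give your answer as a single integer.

Answer: 3

Derivation:
After op 1 (type): buf='baz' undo_depth=1 redo_depth=0
After op 2 (type): buf='bazabc' undo_depth=2 redo_depth=0
After op 3 (undo): buf='baz' undo_depth=1 redo_depth=1
After op 4 (type): buf='bazqux' undo_depth=2 redo_depth=0
After op 5 (delete): buf='b' undo_depth=3 redo_depth=0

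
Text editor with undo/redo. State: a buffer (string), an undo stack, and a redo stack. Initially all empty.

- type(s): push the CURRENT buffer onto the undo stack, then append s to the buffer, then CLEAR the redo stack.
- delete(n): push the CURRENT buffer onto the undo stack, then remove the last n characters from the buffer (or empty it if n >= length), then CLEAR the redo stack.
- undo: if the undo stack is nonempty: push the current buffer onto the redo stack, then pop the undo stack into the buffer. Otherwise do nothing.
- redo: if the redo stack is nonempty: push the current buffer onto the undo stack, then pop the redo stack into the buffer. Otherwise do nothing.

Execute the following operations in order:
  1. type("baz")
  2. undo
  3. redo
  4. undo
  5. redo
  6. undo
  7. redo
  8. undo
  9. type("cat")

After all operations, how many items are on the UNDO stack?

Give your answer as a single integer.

Answer: 1

Derivation:
After op 1 (type): buf='baz' undo_depth=1 redo_depth=0
After op 2 (undo): buf='(empty)' undo_depth=0 redo_depth=1
After op 3 (redo): buf='baz' undo_depth=1 redo_depth=0
After op 4 (undo): buf='(empty)' undo_depth=0 redo_depth=1
After op 5 (redo): buf='baz' undo_depth=1 redo_depth=0
After op 6 (undo): buf='(empty)' undo_depth=0 redo_depth=1
After op 7 (redo): buf='baz' undo_depth=1 redo_depth=0
After op 8 (undo): buf='(empty)' undo_depth=0 redo_depth=1
After op 9 (type): buf='cat' undo_depth=1 redo_depth=0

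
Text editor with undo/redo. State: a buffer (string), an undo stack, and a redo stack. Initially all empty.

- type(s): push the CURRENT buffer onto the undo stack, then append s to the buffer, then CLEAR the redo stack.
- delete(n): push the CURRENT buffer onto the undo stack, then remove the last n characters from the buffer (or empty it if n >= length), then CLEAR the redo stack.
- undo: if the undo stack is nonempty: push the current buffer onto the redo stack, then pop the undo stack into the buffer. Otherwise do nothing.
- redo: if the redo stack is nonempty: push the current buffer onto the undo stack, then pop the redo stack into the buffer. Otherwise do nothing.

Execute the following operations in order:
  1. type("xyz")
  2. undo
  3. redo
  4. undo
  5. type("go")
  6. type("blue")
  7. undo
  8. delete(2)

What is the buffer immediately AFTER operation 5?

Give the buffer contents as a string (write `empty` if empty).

Answer: go

Derivation:
After op 1 (type): buf='xyz' undo_depth=1 redo_depth=0
After op 2 (undo): buf='(empty)' undo_depth=0 redo_depth=1
After op 3 (redo): buf='xyz' undo_depth=1 redo_depth=0
After op 4 (undo): buf='(empty)' undo_depth=0 redo_depth=1
After op 5 (type): buf='go' undo_depth=1 redo_depth=0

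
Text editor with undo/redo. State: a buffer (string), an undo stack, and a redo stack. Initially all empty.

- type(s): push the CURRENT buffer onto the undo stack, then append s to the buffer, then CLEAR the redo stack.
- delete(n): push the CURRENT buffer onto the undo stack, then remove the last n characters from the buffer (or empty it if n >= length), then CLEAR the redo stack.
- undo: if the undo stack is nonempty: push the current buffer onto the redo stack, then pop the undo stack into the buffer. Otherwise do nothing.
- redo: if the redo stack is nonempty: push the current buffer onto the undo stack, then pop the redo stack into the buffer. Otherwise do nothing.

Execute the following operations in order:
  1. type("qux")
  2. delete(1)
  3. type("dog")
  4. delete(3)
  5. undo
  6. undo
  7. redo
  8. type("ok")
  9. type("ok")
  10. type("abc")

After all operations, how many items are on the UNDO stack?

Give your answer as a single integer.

After op 1 (type): buf='qux' undo_depth=1 redo_depth=0
After op 2 (delete): buf='qu' undo_depth=2 redo_depth=0
After op 3 (type): buf='qudog' undo_depth=3 redo_depth=0
After op 4 (delete): buf='qu' undo_depth=4 redo_depth=0
After op 5 (undo): buf='qudog' undo_depth=3 redo_depth=1
After op 6 (undo): buf='qu' undo_depth=2 redo_depth=2
After op 7 (redo): buf='qudog' undo_depth=3 redo_depth=1
After op 8 (type): buf='qudogok' undo_depth=4 redo_depth=0
After op 9 (type): buf='qudogokok' undo_depth=5 redo_depth=0
After op 10 (type): buf='qudogokokabc' undo_depth=6 redo_depth=0

Answer: 6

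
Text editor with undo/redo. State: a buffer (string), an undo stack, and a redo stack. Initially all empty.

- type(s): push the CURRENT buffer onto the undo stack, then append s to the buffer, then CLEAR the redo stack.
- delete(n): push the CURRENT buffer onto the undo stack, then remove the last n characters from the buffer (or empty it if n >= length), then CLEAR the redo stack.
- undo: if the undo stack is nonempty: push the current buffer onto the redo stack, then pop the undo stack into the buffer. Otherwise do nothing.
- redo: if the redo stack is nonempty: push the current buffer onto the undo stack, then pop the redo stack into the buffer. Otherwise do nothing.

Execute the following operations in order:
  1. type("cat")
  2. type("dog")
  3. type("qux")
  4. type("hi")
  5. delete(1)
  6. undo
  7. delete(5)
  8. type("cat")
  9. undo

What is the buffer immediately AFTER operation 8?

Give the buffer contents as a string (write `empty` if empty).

Answer: catdogcat

Derivation:
After op 1 (type): buf='cat' undo_depth=1 redo_depth=0
After op 2 (type): buf='catdog' undo_depth=2 redo_depth=0
After op 3 (type): buf='catdogqux' undo_depth=3 redo_depth=0
After op 4 (type): buf='catdogquxhi' undo_depth=4 redo_depth=0
After op 5 (delete): buf='catdogquxh' undo_depth=5 redo_depth=0
After op 6 (undo): buf='catdogquxhi' undo_depth=4 redo_depth=1
After op 7 (delete): buf='catdog' undo_depth=5 redo_depth=0
After op 8 (type): buf='catdogcat' undo_depth=6 redo_depth=0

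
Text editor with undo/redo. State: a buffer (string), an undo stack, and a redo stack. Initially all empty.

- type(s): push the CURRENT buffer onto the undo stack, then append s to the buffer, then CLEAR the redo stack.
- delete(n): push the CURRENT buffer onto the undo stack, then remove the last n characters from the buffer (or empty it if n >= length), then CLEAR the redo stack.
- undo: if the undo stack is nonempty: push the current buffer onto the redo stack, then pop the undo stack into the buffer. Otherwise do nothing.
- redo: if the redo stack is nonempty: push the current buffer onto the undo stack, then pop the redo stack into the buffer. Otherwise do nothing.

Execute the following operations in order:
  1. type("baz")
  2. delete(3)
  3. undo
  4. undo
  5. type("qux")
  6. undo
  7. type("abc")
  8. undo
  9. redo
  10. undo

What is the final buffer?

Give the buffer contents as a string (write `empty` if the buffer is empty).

Answer: empty

Derivation:
After op 1 (type): buf='baz' undo_depth=1 redo_depth=0
After op 2 (delete): buf='(empty)' undo_depth=2 redo_depth=0
After op 3 (undo): buf='baz' undo_depth=1 redo_depth=1
After op 4 (undo): buf='(empty)' undo_depth=0 redo_depth=2
After op 5 (type): buf='qux' undo_depth=1 redo_depth=0
After op 6 (undo): buf='(empty)' undo_depth=0 redo_depth=1
After op 7 (type): buf='abc' undo_depth=1 redo_depth=0
After op 8 (undo): buf='(empty)' undo_depth=0 redo_depth=1
After op 9 (redo): buf='abc' undo_depth=1 redo_depth=0
After op 10 (undo): buf='(empty)' undo_depth=0 redo_depth=1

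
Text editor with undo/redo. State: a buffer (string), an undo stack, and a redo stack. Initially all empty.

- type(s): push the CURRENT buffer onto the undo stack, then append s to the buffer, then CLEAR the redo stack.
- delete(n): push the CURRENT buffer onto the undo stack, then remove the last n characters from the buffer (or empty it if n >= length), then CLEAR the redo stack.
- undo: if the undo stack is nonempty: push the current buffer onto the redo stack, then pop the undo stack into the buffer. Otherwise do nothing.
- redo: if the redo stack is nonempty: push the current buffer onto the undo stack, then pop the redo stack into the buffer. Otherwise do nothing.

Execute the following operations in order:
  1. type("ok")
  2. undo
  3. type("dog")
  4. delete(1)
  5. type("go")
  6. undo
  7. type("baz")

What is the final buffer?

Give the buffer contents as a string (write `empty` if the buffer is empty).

Answer: dobaz

Derivation:
After op 1 (type): buf='ok' undo_depth=1 redo_depth=0
After op 2 (undo): buf='(empty)' undo_depth=0 redo_depth=1
After op 3 (type): buf='dog' undo_depth=1 redo_depth=0
After op 4 (delete): buf='do' undo_depth=2 redo_depth=0
After op 5 (type): buf='dogo' undo_depth=3 redo_depth=0
After op 6 (undo): buf='do' undo_depth=2 redo_depth=1
After op 7 (type): buf='dobaz' undo_depth=3 redo_depth=0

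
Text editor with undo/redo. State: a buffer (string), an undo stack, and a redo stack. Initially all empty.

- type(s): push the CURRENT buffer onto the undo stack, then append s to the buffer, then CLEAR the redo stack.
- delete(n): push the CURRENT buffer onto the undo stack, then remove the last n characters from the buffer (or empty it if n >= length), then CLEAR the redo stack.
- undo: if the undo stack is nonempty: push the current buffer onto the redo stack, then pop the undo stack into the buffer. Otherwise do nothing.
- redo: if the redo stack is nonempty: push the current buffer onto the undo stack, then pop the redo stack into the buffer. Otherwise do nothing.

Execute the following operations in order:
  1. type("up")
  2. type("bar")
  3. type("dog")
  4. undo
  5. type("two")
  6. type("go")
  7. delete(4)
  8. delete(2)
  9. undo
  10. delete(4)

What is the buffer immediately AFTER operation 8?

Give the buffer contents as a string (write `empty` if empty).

Answer: upba

Derivation:
After op 1 (type): buf='up' undo_depth=1 redo_depth=0
After op 2 (type): buf='upbar' undo_depth=2 redo_depth=0
After op 3 (type): buf='upbardog' undo_depth=3 redo_depth=0
After op 4 (undo): buf='upbar' undo_depth=2 redo_depth=1
After op 5 (type): buf='upbartwo' undo_depth=3 redo_depth=0
After op 6 (type): buf='upbartwogo' undo_depth=4 redo_depth=0
After op 7 (delete): buf='upbart' undo_depth=5 redo_depth=0
After op 8 (delete): buf='upba' undo_depth=6 redo_depth=0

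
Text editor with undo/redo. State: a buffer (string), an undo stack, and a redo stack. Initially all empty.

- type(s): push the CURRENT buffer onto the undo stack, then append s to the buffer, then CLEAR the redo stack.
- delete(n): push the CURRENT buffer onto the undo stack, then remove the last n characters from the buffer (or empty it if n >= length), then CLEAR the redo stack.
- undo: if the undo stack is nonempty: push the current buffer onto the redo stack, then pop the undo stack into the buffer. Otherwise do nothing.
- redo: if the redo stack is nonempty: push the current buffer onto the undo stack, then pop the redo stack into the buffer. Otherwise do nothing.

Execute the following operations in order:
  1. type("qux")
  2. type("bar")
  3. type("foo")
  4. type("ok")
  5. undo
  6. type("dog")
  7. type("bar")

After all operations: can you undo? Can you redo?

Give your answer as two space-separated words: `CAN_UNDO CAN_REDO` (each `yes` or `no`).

Answer: yes no

Derivation:
After op 1 (type): buf='qux' undo_depth=1 redo_depth=0
After op 2 (type): buf='quxbar' undo_depth=2 redo_depth=0
After op 3 (type): buf='quxbarfoo' undo_depth=3 redo_depth=0
After op 4 (type): buf='quxbarfoook' undo_depth=4 redo_depth=0
After op 5 (undo): buf='quxbarfoo' undo_depth=3 redo_depth=1
After op 6 (type): buf='quxbarfoodog' undo_depth=4 redo_depth=0
After op 7 (type): buf='quxbarfoodogbar' undo_depth=5 redo_depth=0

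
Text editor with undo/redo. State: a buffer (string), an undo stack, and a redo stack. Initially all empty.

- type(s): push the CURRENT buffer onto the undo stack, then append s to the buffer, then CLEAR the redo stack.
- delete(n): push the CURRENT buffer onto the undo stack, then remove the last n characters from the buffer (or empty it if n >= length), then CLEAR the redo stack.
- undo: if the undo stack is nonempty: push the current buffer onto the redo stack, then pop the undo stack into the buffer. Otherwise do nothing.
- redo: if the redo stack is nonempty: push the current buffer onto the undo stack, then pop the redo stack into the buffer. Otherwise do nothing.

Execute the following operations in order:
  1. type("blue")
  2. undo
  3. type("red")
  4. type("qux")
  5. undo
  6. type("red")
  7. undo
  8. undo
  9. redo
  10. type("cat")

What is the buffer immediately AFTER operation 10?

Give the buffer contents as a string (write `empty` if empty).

After op 1 (type): buf='blue' undo_depth=1 redo_depth=0
After op 2 (undo): buf='(empty)' undo_depth=0 redo_depth=1
After op 3 (type): buf='red' undo_depth=1 redo_depth=0
After op 4 (type): buf='redqux' undo_depth=2 redo_depth=0
After op 5 (undo): buf='red' undo_depth=1 redo_depth=1
After op 6 (type): buf='redred' undo_depth=2 redo_depth=0
After op 7 (undo): buf='red' undo_depth=1 redo_depth=1
After op 8 (undo): buf='(empty)' undo_depth=0 redo_depth=2
After op 9 (redo): buf='red' undo_depth=1 redo_depth=1
After op 10 (type): buf='redcat' undo_depth=2 redo_depth=0

Answer: redcat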